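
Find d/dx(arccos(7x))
d/dx[arccos(u)]=-u'/√(1-u²), u=7x, u'=7

Answer: -7/√(1 - 49x²)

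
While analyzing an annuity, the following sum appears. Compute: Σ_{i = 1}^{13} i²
Using formula: Σ i^2=n(n + 1)(2n + 1)/6=13·14·27/6=819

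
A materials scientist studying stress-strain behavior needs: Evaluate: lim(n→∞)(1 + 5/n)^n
This is the definition of e^5: lim(1 + 5/n)^n = e^5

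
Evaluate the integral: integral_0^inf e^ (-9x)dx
integral_0^inf e^(-9x) dx = [-1/9*e^(-9x)]_0^inf
= 0 - (-1/9) = 1/9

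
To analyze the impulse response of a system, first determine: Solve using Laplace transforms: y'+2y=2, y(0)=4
Take L of both sides: sY(s) - 4 + 2Y(s)=2/s
Y(s)(s + 2)=2/s + 4
Y(s)=2/(s(s + 2)) + 4/(s + 2)
Partial fractions: 2/(s(s + 2))=1/s - 1/(s + 2)
So Y(s)=1/s + 3/(s + 2)
Inverse transform (L^(-1){1/s}=1, L^(-1){1/(s + 2)}=e^(-2t)):

Answer: y(t)=1 + 3·e^(-2t)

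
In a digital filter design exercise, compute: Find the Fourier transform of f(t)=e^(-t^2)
The Fourier transform of a Gaussian e^(-t^2) is sqrt(pi)*e^(-omega^2/4).
With a=1: F(omega)=sqrt(pi)*e^(-omega^2/4)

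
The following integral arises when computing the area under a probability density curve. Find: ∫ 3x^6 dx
Using power rule: ∫ 3x^6 dx = 3/7 x^7+C = (3/7)x^7+C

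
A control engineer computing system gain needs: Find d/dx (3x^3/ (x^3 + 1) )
Quotient rule: (f/g)'=(f'g - fg')/g²
f=3x^3, f'=9x^2
g=x^3+1, g'=3x^2

Answer: (9x^2·(x^3+1)-9x^5)/(x^3+1)²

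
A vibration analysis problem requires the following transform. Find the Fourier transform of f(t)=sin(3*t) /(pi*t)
sin(W * t)/(pi * t)=(W/pi) * sinc(W * t/pi) is the impulse response of the ideal low-pass filter with cutoff W (here W=3).
Its Fourier transform is a rectangular function:
F(omega)=1 for |omega| < 3, 0 otherwise

Answer: rect(omega/6) [i.e., 1 for |omega| < 3, 0 otherwise]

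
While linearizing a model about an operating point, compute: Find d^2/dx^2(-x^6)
Apply power rule 2 times:
d^1: -6x^5
d^2: -30x^4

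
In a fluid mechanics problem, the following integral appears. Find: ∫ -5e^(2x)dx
Since d/dx[e^(2x)]=2e^(2x), we get -5/2 e^(2x)+C

Answer: (-5/2)e^(2x)+C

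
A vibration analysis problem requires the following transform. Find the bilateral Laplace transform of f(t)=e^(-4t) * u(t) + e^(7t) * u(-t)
For e^(-4t) * u(t): L = 1/(s+4), Re(s) > -4
For e^(7t) * u(-t): L = -1/(s-7), Re(s) < 7
Combined: F(s) = 1/(s+4)-1/(s-7), -4 < Re(s) < 7

Answer: 1/(s+4)-1/(s-7), ROC: -4 < Re(s) < 7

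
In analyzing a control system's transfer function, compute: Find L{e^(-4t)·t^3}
First shifting: L{e^(at)f(t)} = F(s-a)
L{t^3} = 6/s^4
Shift s → s + 4: 6/(s + 4)^4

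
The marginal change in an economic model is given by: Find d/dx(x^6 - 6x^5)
Power rule: d/dx(ax^n) = n·a·x^(n-1)
Term by term: 6·x^5-30·x^4

Answer: 6x^5-30x^4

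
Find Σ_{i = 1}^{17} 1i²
=1·n(n+1)(2n+1)/6=1·17·18·35/6=1785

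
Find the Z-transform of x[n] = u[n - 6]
Using the time-shift property: Z{u[n-6]}=z^(-6) * z/(z-1)
=z^(-5)/(z-1)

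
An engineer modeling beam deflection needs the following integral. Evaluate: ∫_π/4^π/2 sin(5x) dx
Antiderivative: -cos(5x)/5
Evaluate at bounds: [-cos(5·π/2)/5] - [-cos(5·π/4)/5]
= (-(0) + (-√2/2))/5 = -√2/10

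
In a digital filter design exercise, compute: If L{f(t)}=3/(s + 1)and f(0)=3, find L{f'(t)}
L{f'(t)} = s·F(s) - f(0) = 3s/(s + 1) - 3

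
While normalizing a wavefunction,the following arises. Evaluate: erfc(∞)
erfc(x) = 1 - erf(x); erfc(∞) = 1 - erf(∞) = 1-1 = 0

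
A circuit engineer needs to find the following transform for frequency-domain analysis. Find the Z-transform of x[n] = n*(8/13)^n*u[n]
Using the property Z{n*a^n*u[n]} = az/(z-a)^2
With a = 8/13: X(z) = (8/13)z/(z - 8/13)^2, |z| > 8/13

Answer: (8/13)z/(z - 8/13)^2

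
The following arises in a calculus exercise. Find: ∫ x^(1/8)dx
Power rule: ∫ x^(1/8) dx=x^(9/8)/(9/8)+C

Answer: (8/9)·x^(9/8)+C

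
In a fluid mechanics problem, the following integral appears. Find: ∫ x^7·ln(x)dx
By parts: u=ln(x), dv=x^7 dx
du=1/x dx, v=x^8/8
=x^8·ln(x)/8 - ∫ x^7/8 dx
=x^8·ln(x)/8 - x^8/64+C

Answer: x^8(ln(x)/8-1/64)+C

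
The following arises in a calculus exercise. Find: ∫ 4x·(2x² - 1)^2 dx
Let u=2x² - 1, du=4x dx
∫ u^2 du=u^3/3 + C

Answer: (2x² - 1)^3/3 + C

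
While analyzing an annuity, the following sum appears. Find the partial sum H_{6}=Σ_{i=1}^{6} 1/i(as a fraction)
H_6 = 1 + 1/2 + 1/3 + ... + 1/6
= 49/20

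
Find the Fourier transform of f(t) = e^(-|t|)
Using the standard pair: F{e^(-a|t|)} = 2a/(a^2 + omega^2)
With a = 1: F(omega) = 2/(1 + omega^2)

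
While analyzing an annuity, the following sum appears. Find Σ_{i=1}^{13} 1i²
=1·n(n+1)(2n+1)/6=1·13·14·27/6=819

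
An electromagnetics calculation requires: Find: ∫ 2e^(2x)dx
Since d/dx[e^(2x)]=2e^(2x), we get 1 e^(2x)+C

Answer: e^(2x)+C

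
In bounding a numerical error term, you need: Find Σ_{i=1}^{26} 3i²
=3·n(n + 1)(2n + 1)/6=3·26·27·53/6=18603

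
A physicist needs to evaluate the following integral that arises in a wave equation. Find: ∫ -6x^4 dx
Using power rule: ∫ -6x^4 dx = -6/5 x^5+C = (-6/5)x^5+C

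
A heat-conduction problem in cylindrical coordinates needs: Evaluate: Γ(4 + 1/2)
Γ(n + 1/2) = (2n)!√π/(4^n·n!)
= 40320√π/(256·24) = (105/16)·√π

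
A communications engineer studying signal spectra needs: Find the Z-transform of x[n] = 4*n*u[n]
Z{n * u[n]} = z/(z-1)^2
By linearity: Z{4 * n * u[n]} = 4z/(z-1)^2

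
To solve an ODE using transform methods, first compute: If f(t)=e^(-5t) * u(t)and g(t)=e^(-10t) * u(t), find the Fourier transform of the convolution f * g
By the convolution theorem: F{f*g} = F(omega)*G(omega)
F(omega) = 1/(5 + j*omega), G(omega) = 1/(10 + j*omega)
F{f*g} = 1/((5 + j*omega)(10 + j*omega))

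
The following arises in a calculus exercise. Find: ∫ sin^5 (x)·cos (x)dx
Let u = sin(x), du = cos(x) dx
∫ u^5 du = u^6/6+C

Answer: sin^6(x)/6+C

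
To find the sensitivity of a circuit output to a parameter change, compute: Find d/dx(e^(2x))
Chain rule: d/dx[e^u] = e^u · u' where u = 2x
u' = 2

Answer: 2·e^(2x)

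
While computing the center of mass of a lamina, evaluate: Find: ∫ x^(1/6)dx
Power rule: ∫ x^(1/6) dx=x^(7/6)/(7/6)+C

Answer: (6/7)·x^(7/6)+C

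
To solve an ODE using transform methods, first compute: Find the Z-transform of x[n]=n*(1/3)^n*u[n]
Using the property Z{n*a^n*u[n]}=az/(z-a)^2
With a=1/3: X(z)=(1/3)z/(z - 1/3)^2, |z| > 1/3

Answer: (1/3)z/(z - 1/3)^2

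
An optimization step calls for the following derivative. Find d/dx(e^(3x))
Chain rule: d/dx[e^u] = e^u · u' where u = 3x
u' = 3

Answer: 3·e^(3x)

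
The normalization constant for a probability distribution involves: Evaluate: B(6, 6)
B(x,y)=Γ(x)Γ(y)/Γ(x + y)=(x-1)!(y-1)!/(x + y-1)!
B(6,6)=5!·5!/11!=1/2772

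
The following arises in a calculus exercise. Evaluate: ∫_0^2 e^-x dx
Antiderivative: -e^-x
Evaluate: -(e^-2 - 1)

Answer: (e^-2 - 1)/(-1)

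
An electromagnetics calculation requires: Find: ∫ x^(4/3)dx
Power rule: ∫ x^(4/3) dx=x^(7/3)/(7/3)+C

Answer: (3/7)·x^(7/3)+C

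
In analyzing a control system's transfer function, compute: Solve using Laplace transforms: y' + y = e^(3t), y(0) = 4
Take L: sY - 4 + Y = 1/(s-3)
Y(s + 1) = 1/(s-3) + 4
Y = 1/((s-3)(s + 1)) + 4/(s + 1)
Partial fractions: 1/((s-3)(s + 1)) = (1/4)/(s-3) - (1/4)/(s + 1)
So Y = (1/4)/(s-3) + (15/4)/(s + 1)
Inverse Laplace transform (L^(-1){1/(s-3)} = e^(3t), L^(-1){1/(s + 1)} = e^(-t)):

Answer: y(t) = (1/4)·e^(3t) + (15/4)·e^(-t)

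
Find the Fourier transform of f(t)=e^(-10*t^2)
The Fourier transform of a Gaussian e^(-a * t^2) is sqrt(pi/a) * e^(-omega^2/(4a)).
With a=10: F(omega)=sqrt(pi/10) * e^(-omega^2/40)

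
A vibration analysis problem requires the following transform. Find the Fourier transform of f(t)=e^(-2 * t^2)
The Fourier transform of a Gaussian e^(-a * t^2) is sqrt(pi/a) * e^(-omega^2/(4a)).
With a = 2: F(omega) = sqrt(pi/2) * e^(-omega^2/8)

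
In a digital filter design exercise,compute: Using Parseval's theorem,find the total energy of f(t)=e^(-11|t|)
Parseval's theorem: E=integral |f(t)|^2 dt=(1/2pi) integral |F(omega)|^2 domega
E=integral_{-inf}^{inf} e^(-22|t|) dt=2 * integral_0^inf e^(-22t) dt=2/(2 * 11)=1/11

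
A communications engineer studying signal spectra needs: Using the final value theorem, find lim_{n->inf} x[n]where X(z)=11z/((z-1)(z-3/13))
Final value theorem: lim x[n]=lim_{z->1} (z-1)*X(z)
(z-1)*X(z)=11z/(z-3/13)
As z->1: 11/(1-3/13)=11/(10/13)=143/10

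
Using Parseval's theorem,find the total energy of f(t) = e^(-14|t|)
Parseval's theorem: E=integral |f(t)|^2 dt=(1/2pi) integral |F(omega)|^2 domega
E=integral_{-inf}^{inf} e^(-28|t|) dt=2 * integral_0^inf e^(-28t) dt=2/(2 * 14)=1/14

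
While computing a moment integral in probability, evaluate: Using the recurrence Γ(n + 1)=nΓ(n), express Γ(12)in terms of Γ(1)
Γ(12)=11Γ(11)=11·10Γ(10)=...=11!·Γ(1)=39916800·Γ(1)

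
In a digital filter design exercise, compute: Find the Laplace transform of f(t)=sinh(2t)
L{sinh(at)}=a/(s²-a²)
L{sinh(2t)}=2/(s²-4)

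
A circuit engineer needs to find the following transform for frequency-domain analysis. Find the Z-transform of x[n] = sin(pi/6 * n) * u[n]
Z{sin(w0*n)*u[n]}=z*sin(w0)/(z^2 - 2z*cos(w0) + 1)
With w0=pi/6: X(z)=z*sin(pi/6)/(z^2 - 2z*cos(pi/6) + 1)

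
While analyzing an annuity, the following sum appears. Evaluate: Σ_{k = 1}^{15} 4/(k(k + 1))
Partial fractions: 4/(k(k+1)) = 4/k - 4/(k+1)
Telescoping sum: 4(1-1/16) = 4·15/16

Answer: 15/4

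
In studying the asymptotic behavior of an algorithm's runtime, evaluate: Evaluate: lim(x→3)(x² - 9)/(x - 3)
Factor: (x² - 9) = (x-3)(x + 3)
Cancel (x-3): lim(x→3) (x + 3) = 6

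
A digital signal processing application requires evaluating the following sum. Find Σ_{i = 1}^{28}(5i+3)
= 5·Σ i+3·28 = 5·406+84 = 2114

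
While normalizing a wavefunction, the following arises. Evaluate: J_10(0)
J_n(0)=0 for all n > 0 (Bessel function of first kind)
J_10(0)=0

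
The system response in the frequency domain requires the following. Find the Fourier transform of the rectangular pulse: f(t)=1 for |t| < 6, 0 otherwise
F(omega)=integral from -6 to 6 of e^(-j*omega*t) dt
=2*sin(6*omega)/omega=12*sinc(6*omega/pi)

Answer: 2*sin(6*omega)/omega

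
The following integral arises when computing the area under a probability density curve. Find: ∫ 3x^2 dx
Using power rule: ∫ 3x^2 dx = 3/3 x^3+C = x^3+C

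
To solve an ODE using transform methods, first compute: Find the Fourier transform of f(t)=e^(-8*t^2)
The Fourier transform of a Gaussian e^(-a * t^2) is sqrt(pi/a) * e^(-omega^2/(4a)).
With a = 8: F(omega) = sqrt(pi/8) * e^(-omega^2/32)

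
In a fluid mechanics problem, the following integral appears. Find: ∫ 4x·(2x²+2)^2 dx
Let u=2x² + 2, du=4x dx
∫ u^2 du=u^3/3 + C

Answer: (2x² + 2)^3/3 + C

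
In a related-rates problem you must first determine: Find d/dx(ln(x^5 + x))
Chain rule: d/dx[ln(u)] = u'/u where u = x^5+x
u' = 5x^4+1

Answer: (5x^4+1)/(x^5+x)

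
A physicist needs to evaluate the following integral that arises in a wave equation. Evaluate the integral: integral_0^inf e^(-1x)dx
integral_0^inf e^(-1x) dx = [-1/1*e^(-1x)]_0^inf
= 0 - (-1/1) = 1/1

Answer: 1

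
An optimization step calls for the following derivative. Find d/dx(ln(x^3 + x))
Chain rule: d/dx[ln(u)]=u'/u where u=x^3 + x
u'=3x^2 + 1

Answer: (3x^2 + 1)/(x^3 + x)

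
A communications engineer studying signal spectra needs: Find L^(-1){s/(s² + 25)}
L^(-1){s/(s²+w²)} = cos(wt)
Here w = 5

Answer: cos(5t)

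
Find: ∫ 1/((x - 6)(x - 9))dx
Partial fractions: 1/((x-6)(x-9))=A/(x-6)+B/(x-9)
A=-1/3, B=1/3
∫ [-1/3· 1/(x-6)+1/3· 1/(x-9)] dx
=(1/3)[ln|x-9| - ln|x-6|]+C

Answer: (1/3)·ln|(x-9)/(x-6)|+C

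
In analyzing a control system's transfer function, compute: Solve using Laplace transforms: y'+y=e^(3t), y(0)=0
Take L: sY - 0 + Y = 1/(s-3)
Y(s + 1) = 1/(s-3) + 0
Y = 1/((s-3)(s + 1)) + 0/(s + 1)
Partial fractions: 1/((s-3)(s + 1)) = (1/4)/(s-3) - (1/4)/(s + 1)
So Y = (1/4)/(s-3) - (1/4)/(s + 1)
Inverse Laplace transform (L^(-1){1/(s-3)} = e^(3t), L^(-1){1/(s + 1)} = e^(-t)):

Answer: y(t) = (1/4)·e^(3t) - (1/4)·e^(-t)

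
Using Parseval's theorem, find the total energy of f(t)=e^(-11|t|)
Parseval's theorem: E = integral |f(t)|^2 dt = (1/2pi) integral |F(omega)|^2 domega
E = integral_{-inf}^{inf} e^(-22|t|) dt = 2*integral_0^inf e^(-22t) dt = 2/(2*11) = 1/11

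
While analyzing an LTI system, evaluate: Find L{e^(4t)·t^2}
First shifting: L{e^(at)f(t)} = F(s-a)
L{t^2} = 2/s^3
Shift s → s-4: 2/(s-4)^3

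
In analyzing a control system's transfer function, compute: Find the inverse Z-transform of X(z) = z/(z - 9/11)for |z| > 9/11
Standard pair: z/(z-a) <-> a^n*u[n] for causal signals
With a=9/11: x[n]=(9/11)^n*u[n]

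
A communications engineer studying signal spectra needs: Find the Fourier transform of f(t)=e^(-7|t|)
Using the standard pair: F{e^(-a|t|)} = 2a/(a^2+omega^2)
With a = 7: F(omega) = 14/(49+omega^2)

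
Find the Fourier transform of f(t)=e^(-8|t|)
Using the standard pair: F{e^(-a|t|)} = 2a/(a^2+omega^2)
With a = 8: F(omega) = 16/(64+omega^2)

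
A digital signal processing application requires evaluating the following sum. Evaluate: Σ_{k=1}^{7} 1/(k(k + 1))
Partial fractions: 1/(k(k+1)) = 1/k - 1/(k+1)
Telescoping sum: 1(1-1/8) = 1·7/8

Answer: 7/8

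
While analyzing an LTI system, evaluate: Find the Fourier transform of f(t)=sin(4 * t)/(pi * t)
sin(W*t)/(pi*t) = (W/pi)*sinc(W*t/pi) is the impulse response of the ideal low-pass filter with cutoff W (here W = 4).
Its Fourier transform is a rectangular function:
F(omega) = 1 for |omega| < 4, 0 otherwise

Answer: rect(omega/8) [i.e., 1 for |omega| < 4, 0 otherwise]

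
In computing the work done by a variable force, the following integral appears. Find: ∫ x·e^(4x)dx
Integration by parts: u=x, dv=e^(4x) dx
du=dx, v=e^(4x)/4
=x·e^(4x)/4 - ∫ e^(4x)/4 dx
=x·e^(4x)/4 - e^(4x)/16+C

Answer: e^(4x)(x/4-1/16)+C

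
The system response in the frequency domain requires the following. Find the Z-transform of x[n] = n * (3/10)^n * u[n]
Using the property Z{n*a^n*u[n]}=az/(z-a)^2
With a=3/10: X(z)=(3/10)z/(z - 3/10)^2, |z| > 3/10

Answer: (3/10)z/(z - 3/10)^2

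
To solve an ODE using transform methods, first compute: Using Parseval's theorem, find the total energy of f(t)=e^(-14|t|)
Parseval's theorem: E = integral |f(t)|^2 dt = (1/2pi) integral |F(omega)|^2 domega
E = integral_{-inf}^{inf} e^(-28|t|) dt = 2*integral_0^inf e^(-28t) dt = 2/(2*14) = 1/14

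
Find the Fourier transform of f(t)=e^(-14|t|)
Using the standard pair: F{e^(-a|t|)} = 2a/(a^2 + omega^2)
With a = 14: F(omega) = 28/(196 + omega^2)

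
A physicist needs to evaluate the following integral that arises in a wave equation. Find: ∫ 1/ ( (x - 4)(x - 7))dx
Partial fractions: 1/((x-4)(x-7))=A/(x-4)+B/(x-7)
A=-1/3, B=1/3
∫ [-1/3· 1/(x-4)+1/3· 1/(x-7)] dx
=(1/3)[ln|x-7| - ln|x-4|]+C

Answer: (1/3)·ln|(x-7)/(x-4)|+C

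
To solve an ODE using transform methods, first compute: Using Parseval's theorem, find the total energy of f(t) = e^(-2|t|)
Parseval's theorem: E = integral |f(t)|^2 dt = (1/2pi) integral |F(omega)|^2 domega
E = integral_{-inf}^{inf} e^(-4|t|) dt = 2 * integral_0^inf e^(-4t) dt = 2/(2 * 2) = 1/2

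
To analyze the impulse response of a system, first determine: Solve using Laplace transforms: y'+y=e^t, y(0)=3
Take L: sY - 3 + Y = 1/(s-1)
Y(s + 1) = 1/(s-1) + 3
Y = 1/((s-1)(s + 1)) + 3/(s + 1)
Partial fractions: 1/((s-1)(s + 1)) = (1/2)/(s-1) - (1/2)/(s + 1)
So Y = (1/2)/(s-1) + (5/2)/(s + 1)
Inverse Laplace transform (L^(-1){1/(s-1)} = e^t, L^(-1){1/(s + 1)} = e^(-t)):

Answer: y(t) = (1/2)·e^t + (5/2)·e^(-t)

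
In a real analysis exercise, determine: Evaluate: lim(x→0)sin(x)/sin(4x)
sin(u) ≈ u for small u:
sin(x)/sin(4x) ≈ x/(4x)=1/4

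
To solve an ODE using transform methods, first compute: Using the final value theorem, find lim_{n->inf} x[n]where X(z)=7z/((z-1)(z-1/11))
Final value theorem: lim x[n] = lim_{z->1} (z-1)*X(z)
(z-1)*X(z) = 7z/(z-1/11)
As z->1: 7/(1 - 1/11) = 7/(10/11) = 77/10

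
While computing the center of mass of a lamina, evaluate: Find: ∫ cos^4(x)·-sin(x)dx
Let u = cos(x), du = -sin(x) dx
∫ u^4 du = u^5/5+C

Answer: cos^5(x)/5+C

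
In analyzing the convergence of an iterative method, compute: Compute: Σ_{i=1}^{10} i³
Using formula: Σ i^3=[n(n + 1)/2]²=[10·11/2]²=3025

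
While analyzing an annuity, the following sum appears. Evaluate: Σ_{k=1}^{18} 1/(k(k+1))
Partial fractions: 1/(k(k + 1))=1/k - 1/(k + 1)
Telescoping sum: 1(1 - 1/19)=1·18/19

Answer: 18/19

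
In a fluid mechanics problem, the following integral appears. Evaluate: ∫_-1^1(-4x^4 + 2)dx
Step 1: Find antiderivative F(x)=(-4/5)x^5+2x
Step 2: F(1) - F(-1)=6/5 - (-6/5)=12/5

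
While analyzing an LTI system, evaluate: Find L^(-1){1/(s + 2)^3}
L^(-1){1/(s-a)^n}=t^(n-1)·e^(at)/(n-1)!
Here a=-2, n=3: t^2·e^(-2t)/2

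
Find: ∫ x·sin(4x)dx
By parts: u = x, dv = sin(4x) dx
du = dx, v = -cos(4x)/4
= -x·cos(4x)/4 + sin(4x)/4² + C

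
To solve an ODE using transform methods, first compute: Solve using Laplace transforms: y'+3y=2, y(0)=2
Take L of both sides: sY(s)-2+3Y(s)=2/s
Y(s)(s+3)=2/s+2
Y(s)=2/(s(s+3))+2/(s+3)
Partial fractions: 2/(s(s+3))=(2/3)/s - (2/3)/(s+3)
So Y(s)=(2/3)/s+(4/3)/(s+3)
Inverse transform (L^(-1){1/s}=1, L^(-1){1/(s+3)}=e^(-3t)):

Answer: y(t)=2/3+(4/3)·e^(-3t)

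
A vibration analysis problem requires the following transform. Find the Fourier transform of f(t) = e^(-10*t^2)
The Fourier transform of a Gaussian e^(-a*t^2) is sqrt(pi/a)*e^(-omega^2/(4a)).
With a=10: F(omega)=sqrt(pi/10)*e^(-omega^2/40)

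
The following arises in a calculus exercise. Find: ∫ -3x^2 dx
Using power rule: ∫ -3x^2 dx=-3/3 x^3+C=-x^3+C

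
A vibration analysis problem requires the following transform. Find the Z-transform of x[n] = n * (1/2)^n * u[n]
Using the property Z{n*a^n*u[n]}=az/(z-a)^2
With a=1/2: X(z)=(1/2)z/(z - 1/2)^2, |z| > 1/2

Answer: (1/2)z/(z - 1/2)^2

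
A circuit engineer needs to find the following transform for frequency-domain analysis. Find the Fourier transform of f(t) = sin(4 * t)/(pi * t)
sin(W * t)/(pi * t) = (W/pi) * sinc(W * t/pi) is the impulse response of the ideal low-pass filter with cutoff W (here W = 4).
Its Fourier transform is a rectangular function:
F(omega) = 1 for |omega| < 4, 0 otherwise

Answer: rect(omega/8) [i.e., 1 for |omega| < 4, 0 otherwise]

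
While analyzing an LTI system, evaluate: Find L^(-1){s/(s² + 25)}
L^(-1){s/(s² + w²)} = cos(wt)
Here w = 5

Answer: cos(5t)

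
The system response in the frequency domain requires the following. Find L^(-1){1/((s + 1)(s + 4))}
Partial fractions: 1/((s+1)(s+4)) = A/(s+1)+B/(s+4)
Cover-up: A = 1/(s+4)|_{s = -1} = 1/3; B = 1/(s+1)|_{s = -4} = -1/3
L^(-1) = (1/3)e^(-t) - (1/3)e^(-4t)

Answer: (1/3)(e^(-t) - e^(-4t))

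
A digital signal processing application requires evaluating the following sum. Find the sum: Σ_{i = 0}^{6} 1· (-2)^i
Geometric series: S=a(1 - r^n)/(1 - r)
a=1, r=-2, n=7
S=1(1+128)/3=43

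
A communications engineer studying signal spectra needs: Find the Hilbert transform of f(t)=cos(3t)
The Hilbert transform shifts each frequency component by -pi/2.
H{cos(wt)}=sin(wt)
With w=3: H{cos(3t)}=sin(3t)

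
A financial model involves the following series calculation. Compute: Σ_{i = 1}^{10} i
Using formula: Σ i^1=n(n+1)/2=10·11/2=55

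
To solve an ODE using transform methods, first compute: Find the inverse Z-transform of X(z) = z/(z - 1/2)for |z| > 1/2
Standard pair: z/(z-a) <-> a^n * u[n] for causal signals
With a=1/2: x[n]=(1/2)^n * u[n]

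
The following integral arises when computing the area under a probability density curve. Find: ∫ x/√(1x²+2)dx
Let u=x²+2, du=2x dx
∫ (1/2)·u^(-1/2) du=√u+C

Answer: √(x²+2)+C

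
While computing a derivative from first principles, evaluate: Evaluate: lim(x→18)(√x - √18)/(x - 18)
Multiply by conjugate (√x+√18)/(√x+√18):
= (x - 18)/((x - 18)(√x+√18)) = 1/(√x+√18)
As x → 18: 1/(2√18)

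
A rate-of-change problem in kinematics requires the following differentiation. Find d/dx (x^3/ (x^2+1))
Quotient rule: (f/g)'=(f'g - fg')/g²
f=x^3, f'=3x^2
g=x^2+1, g'=2x

Answer: (3x^2·(x^2+1)-2x^4)/(x^2+1)²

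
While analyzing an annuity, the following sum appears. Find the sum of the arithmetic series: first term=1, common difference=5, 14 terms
Last term: a_n = 1 + (14 - 1)·5 = 66
Sum = n(a_1 + a_n)/2 = 14(1 + 66)/2 = 469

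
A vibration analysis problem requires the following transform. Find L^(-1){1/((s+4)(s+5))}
Partial fractions: 1/((s+4)(s+5))=A/(s+4)+B/(s+5)
Cover-up: A=1/(s+5)|_{s=-4}=1; B=1/(s+4)|_{s=-5}=-1
L^(-1)=e^(-4t) - e^(-5t)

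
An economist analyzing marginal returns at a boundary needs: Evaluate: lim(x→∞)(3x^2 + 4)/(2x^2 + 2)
Divide numerator and denominator by x^2:
lim (3+4/x^2)/(2+2/x^2)=3/2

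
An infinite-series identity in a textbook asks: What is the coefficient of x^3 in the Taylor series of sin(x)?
sin(x) = Σ (-1)^k x^(2k+1)/(2k+1)!
For x^3: (-1)^1/3! = -1/6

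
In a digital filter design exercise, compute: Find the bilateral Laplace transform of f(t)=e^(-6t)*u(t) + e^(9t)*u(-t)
For e^(-6t) * u(t): L=1/(s + 6), Re(s) > -6
For e^(9t) * u(-t): L=-1/(s-9), Re(s) < 9
Combined: F(s)=1/(s + 6) - 1/(s-9), -6 < Re(s) < 9

Answer: 1/(s + 6) - 1/(s-9), ROC: -6 < Re(s) < 9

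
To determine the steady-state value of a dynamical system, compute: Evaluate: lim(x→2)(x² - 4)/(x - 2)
Factor: (x² - 4) = (x-2)(x + 2)
Cancel (x-2): lim(x→2) (x + 2) = 4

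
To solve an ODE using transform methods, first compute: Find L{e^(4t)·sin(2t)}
First shifting: L{e^(at)f(t)}=F(s-a)
L{sin(2t)}=2/(s² + 4)
Shift: 2/((s-4)² + 4)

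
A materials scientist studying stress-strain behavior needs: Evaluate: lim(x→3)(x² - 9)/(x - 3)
Factor: (x² - 9)=(x-3)(x + 3)
Cancel (x-3): lim(x→3) (x + 3)=6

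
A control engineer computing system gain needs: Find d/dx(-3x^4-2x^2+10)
Power rule: d/dx(ax^n) = n·a·x^(n-1)
Term by term: -12·x^3-4·x

Answer: -12x^3-4x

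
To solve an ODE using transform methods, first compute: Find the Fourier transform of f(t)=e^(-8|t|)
Using the standard pair: F{e^(-a|t|)} = 2a/(a^2+omega^2)
With a = 8: F(omega) = 16/(64+omega^2)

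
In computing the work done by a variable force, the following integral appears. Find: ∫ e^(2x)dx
Since d/dx[e^(2x)]=2e^(2x), we get 1/2 e^(2x) + C

Answer: (1/2)e^(2x) + C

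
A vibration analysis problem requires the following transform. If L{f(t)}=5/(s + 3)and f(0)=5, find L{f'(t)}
L{f'(t)}=s·F(s) - f(0)=5s/(s + 3) - 5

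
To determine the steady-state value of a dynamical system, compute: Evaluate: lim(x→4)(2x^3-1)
Polynomial is continuous, so substitute x=4:
2·4^3 - 1=127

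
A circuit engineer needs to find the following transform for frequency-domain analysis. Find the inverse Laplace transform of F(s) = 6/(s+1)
L^(-1){6/(s-a)} = c·e^(at)
Here a = -1, c = 6

Answer: 6e^(-t)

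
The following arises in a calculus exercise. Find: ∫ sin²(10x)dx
Using identity sin²(u)=(1 - cos(2u))/2:
∫ (1 - cos(20x))/2 dx=x/2 - sin(20x)/40+C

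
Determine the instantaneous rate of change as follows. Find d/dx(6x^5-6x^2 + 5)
Power rule: d/dx(ax^n)=n·a·x^(n-1)
Term by term: 30·x^4 - 12·x

Answer: 30x^4 - 12x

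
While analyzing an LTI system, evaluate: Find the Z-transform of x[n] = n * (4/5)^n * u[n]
Using the property Z{n*a^n*u[n]} = az/(z-a)^2
With a = 4/5: X(z) = (4/5)z/(z - 4/5)^2, |z| > 4/5

Answer: (4/5)z/(z - 4/5)^2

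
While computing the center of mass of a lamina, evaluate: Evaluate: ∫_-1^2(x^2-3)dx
Step 1: Find antiderivative F(x) = (1/3)x^3 - 3x
Step 2: F(2) - F(-1) = -10/3 - (8/3) = -6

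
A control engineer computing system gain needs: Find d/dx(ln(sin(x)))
Chain rule: d/dx[ln(u)] = u'/u where u = sin(x)
u' = cos(x)

Answer: (cos(x))/(sin(x))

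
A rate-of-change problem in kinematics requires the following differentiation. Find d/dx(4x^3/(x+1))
Quotient rule: (f/g)'=(f'g - fg')/g²
f=4x^3, f'=12x^2
g=x+1, g'=1

Answer: (12x^2·(x+1)-4x^3)/(x+1)²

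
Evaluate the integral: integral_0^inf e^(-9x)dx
integral_0^inf e^(-9x) dx=[-1/9*e^(-9x)]_0^inf
=0 - (-1/9)=1/9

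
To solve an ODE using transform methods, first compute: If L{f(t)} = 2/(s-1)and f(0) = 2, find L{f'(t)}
L{f'(t)} = s·F(s) - f(0) = 2s/(s-1) - 2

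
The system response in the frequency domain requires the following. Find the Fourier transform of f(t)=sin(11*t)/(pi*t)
sin(W * t)/(pi * t) = (W/pi) * sinc(W * t/pi) is the impulse response of the ideal low-pass filter with cutoff W (here W = 11).
Its Fourier transform is a rectangular function:
F(omega) = 1 for |omega| < 11, 0 otherwise

Answer: rect(omega/22) [i.e., 1 for |omega| < 11, 0 otherwise]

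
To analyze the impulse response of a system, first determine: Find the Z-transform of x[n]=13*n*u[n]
Z{n*u[n]}=z/(z-1)^2
By linearity: Z{13*n*u[n]}=13z/(z-1)^2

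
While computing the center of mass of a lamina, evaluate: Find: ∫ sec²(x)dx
Since d/dx[tan(x)] = sec²(x), integral = tan(x)+C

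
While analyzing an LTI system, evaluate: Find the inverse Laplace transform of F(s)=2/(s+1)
L^(-1){2/(s-a)}=c·e^(at)
Here a=-1, c=2

Answer: 2e^(-t)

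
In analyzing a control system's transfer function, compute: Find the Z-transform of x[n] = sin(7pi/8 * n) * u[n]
Z{sin(w0 * n) * u[n]}=z * sin(w0)/(z^2-2z * cos(w0)+1)
With w0=7pi/8: X(z)=z * sin(7pi/8)/(z^2-2z * cos(7pi/8)+1)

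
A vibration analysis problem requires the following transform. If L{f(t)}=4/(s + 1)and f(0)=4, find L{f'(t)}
L{f'(t)}=s·F(s) - f(0)=4s/(s + 1) - 4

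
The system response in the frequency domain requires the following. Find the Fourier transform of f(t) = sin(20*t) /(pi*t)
sin(W * t)/(pi * t)=(W/pi) * sinc(W * t/pi) is the impulse response of the ideal low-pass filter with cutoff W (here W=20).
Its Fourier transform is a rectangular function:
F(omega)=1 for |omega| < 20, 0 otherwise

Answer: rect(omega/40) [i.e., 1 for |omega| < 20, 0 otherwise]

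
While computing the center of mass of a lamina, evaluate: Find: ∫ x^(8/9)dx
Power rule: ∫ x^(8/9) dx=x^(17/9)/(17/9)+C

Answer: (9/17)·x^(17/9)+C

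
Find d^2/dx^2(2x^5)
Apply power rule 2 times:
d^1: 10x^4
d^2: 40x^3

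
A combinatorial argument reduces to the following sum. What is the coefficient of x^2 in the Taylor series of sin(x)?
sin(x) has only odd powers. Coefficient of x^2=0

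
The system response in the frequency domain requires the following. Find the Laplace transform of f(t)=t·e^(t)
L{t·e^(at)}=1/(s-a)²
L{t·e^(t)}=1/(s-1)²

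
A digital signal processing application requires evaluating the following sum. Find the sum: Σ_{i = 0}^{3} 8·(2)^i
Geometric series: S=a(1 - r^n)/(1 - r)
a=8, r=2, n=4
S=8(1 - 16)/-1=120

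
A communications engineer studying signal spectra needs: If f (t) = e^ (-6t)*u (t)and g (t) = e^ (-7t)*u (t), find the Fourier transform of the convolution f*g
By the convolution theorem: F{f * g} = F(omega) * G(omega)
F(omega) = 1/(6+j * omega), G(omega) = 1/(7+j * omega)
F{f * g} = 1/((6+j * omega)(7+j * omega))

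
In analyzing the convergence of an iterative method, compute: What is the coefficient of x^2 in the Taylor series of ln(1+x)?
ln(1 + x) = Σ (-1)^(n + 1) x^n/n
Coefficient of x^2 = (-1)^3/2 = -1/2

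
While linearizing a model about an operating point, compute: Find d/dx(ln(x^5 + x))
Chain rule: d/dx[ln(u)] = u'/u where u = x^5 + x
u' = 5x^4 + 1

Answer: (5x^4 + 1)/(x^5 + x)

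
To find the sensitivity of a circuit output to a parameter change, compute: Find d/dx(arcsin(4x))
d/dx[arcsin(u)]=u'/√(1-u²), u=4x, u'=4

Answer: 4/√(1-16x²)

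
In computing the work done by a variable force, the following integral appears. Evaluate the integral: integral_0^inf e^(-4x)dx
integral_0^inf e^(-4x) dx = [-1/4 * e^(-4x)]_0^inf
= 0 - (-1/4) = 1/4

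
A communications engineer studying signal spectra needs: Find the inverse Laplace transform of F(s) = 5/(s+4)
L^(-1){5/(s-a)}=c·e^(at)
Here a=-4, c=5

Answer: 5e^(-4t)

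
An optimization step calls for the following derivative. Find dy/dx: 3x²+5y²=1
Differentiate: 6x + 10y·(dy/dx) = 0
dy/dx = -6x/(10y) = -(3/5)·(x/y)

Answer: dy/dx = -(3/5)·(x/y)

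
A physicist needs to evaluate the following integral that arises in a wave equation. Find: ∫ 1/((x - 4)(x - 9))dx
Partial fractions: 1/((x-4)(x-9)) = A/(x-4)+B/(x-9)
A = -1/5, B = 1/5
∫ [-1/5· 1/(x-4)+1/5· 1/(x-9)] dx
= (1/5)[ln|x-9| - ln|x-4|]+C

Answer: (1/5)·ln|(x-9)/(x-4)|+C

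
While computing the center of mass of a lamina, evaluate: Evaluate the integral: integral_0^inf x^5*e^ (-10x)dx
This is a Gamma integral. Substitute u = 10x (du = 10 dx):
integral_0^inf x^5 * e^(-10x) dx = (1/10^6) integral_0^inf u^5 * e^(-u) du
= Gamma(6)/10^6 = 5!/10^6 = 120/1000000

Answer: 3/25000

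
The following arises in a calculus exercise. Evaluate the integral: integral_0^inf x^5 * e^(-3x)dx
This is a Gamma integral. Substitute u = 3x (du = 3 dx):
integral_0^inf x^5 * e^(-3x) dx = (1/3^6) integral_0^inf u^5 * e^(-u) du
= Gamma(6)/3^6 = 5!/3^6 = 120/729

Answer: 40/243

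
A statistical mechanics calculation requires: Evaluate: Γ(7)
Γ(n) = (n-1)! for positive integers
Γ(7) = 6! = 720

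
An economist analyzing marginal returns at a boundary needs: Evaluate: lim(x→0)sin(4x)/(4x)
L'Hôpital (0/0): lim 4cos(4x)/4 = 4/4

Answer: 1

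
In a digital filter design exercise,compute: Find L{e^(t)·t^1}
First shifting: L{e^(at)f(t)} = F(s-a)
L{t^1} = 1/s^2
Shift s → s-1: 1/(s-1)^2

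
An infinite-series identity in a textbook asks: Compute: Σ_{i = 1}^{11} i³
Using formula: Σ i^3 = [n(n+1)/2]² = [11·12/2]² = 4356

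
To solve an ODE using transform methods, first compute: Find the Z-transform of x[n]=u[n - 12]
Using the time-shift property: Z{u[n-12]}=z^(-12) * z/(z-1)
=z^(-11)/(z-1)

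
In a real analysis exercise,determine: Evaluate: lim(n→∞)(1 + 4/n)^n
This is the definition of e^4: lim(1 + 4/n)^n = e^4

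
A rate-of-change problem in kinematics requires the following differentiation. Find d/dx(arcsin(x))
d/dx[arcsin(u)] = u'/√(1-u²), u = x, u' = 1

Answer: 1/√(1-x²)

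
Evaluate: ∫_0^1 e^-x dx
Antiderivative: -e^-x
Evaluate: -(e^-1 - 1)

Answer: (e^-1 - 1)/(-1)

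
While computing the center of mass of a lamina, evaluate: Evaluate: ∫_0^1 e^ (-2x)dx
Antiderivative: (1/(-2))e^(-2x)
Evaluate: (1/(-2))(e^-2 - 1)

Answer: (e^-2 - 1)/(-2)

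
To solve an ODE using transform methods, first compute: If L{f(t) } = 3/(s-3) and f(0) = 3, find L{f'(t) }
L{f'(t)}=s·F(s) - f(0)=3s/(s-3) - 3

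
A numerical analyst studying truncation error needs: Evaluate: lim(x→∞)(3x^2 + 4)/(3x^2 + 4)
Divide numerator and denominator by x^2:
lim (3 + 4/x^2)/(3 + 4/x^2) = 1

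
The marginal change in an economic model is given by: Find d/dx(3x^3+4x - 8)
Power rule: d/dx(ax^n)=n·a·x^(n-1)
Term by term: 9·x^2 + 4

Answer: 9x^2 + 4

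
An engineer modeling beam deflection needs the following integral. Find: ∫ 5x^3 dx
Using power rule: ∫ 5x^3 dx=5/4 x^4+C=(5/4)x^4+C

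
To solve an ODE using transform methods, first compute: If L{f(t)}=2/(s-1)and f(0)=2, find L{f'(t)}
L{f'(t)}=s·F(s) - f(0)=2s/(s-1)-2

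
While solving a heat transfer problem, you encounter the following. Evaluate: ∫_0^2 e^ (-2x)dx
Antiderivative: (1/(-2))e^(-2x)
Evaluate: (1/(-2))(e^-4-1)

Answer: (e^-4-1)/(-2)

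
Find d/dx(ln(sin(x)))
Chain rule: d/dx[ln(u)] = u'/u where u = sin(x)
u' = cos(x)

Answer: (cos(x))/(sin(x))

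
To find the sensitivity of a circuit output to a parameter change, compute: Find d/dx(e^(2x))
Chain rule: d/dx[e^u] = e^u · u' where u = 2x
u' = 2

Answer: 2·e^(2x)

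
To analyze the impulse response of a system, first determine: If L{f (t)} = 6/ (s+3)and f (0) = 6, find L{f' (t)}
L{f'(t)}=s·F(s) - f(0)=6s/(s + 3) - 6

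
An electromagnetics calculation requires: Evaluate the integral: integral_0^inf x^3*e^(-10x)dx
This is a Gamma integral. Substitute u=10x (du=10 dx):
integral_0^inf x^3*e^(-10x) dx=(1/10^4) integral_0^inf u^3*e^(-u) du
=Gamma(4)/10^4=3!/10^4=6/10000

Answer: 3/5000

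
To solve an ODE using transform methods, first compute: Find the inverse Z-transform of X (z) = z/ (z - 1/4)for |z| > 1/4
Standard pair: z/(z-a) <-> a^n * u[n] for causal signals
With a = 1/4: x[n] = (1/4)^n * u[n]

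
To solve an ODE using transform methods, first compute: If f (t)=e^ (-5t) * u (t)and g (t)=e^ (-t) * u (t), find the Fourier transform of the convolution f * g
By the convolution theorem: F{f*g}=F(omega)*G(omega)
F(omega)=1/(5 + j*omega), G(omega)=1/(1 + j*omega)
F{f*g}=1/((5 + j*omega)(1 + j*omega))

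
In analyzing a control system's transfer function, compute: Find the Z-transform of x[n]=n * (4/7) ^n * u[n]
Using the property Z{n*a^n*u[n]} = az/(z-a)^2
With a = 4/7: X(z) = (4/7)z/(z - 4/7)^2, |z| > 4/7

Answer: (4/7)z/(z - 4/7)^2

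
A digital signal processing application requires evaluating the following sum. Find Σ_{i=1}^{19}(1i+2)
=1·Σ i+2·19=1·190+38=228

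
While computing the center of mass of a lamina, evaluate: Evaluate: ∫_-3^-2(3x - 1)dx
Step 1: Find antiderivative F(x) = (3/2)x^2 - x
Step 2: F(-2) - F(-3) = 8 - (33/2) = -17/2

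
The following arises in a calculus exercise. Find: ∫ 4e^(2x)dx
Since d/dx[e^(2x)]=2e^(2x), we get 2 e^(2x)+C

Answer: 2e^(2x)+C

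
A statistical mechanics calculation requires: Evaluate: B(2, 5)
B(x,y) = Γ(x)Γ(y)/Γ(x + y) = (x-1)!(y-1)!/(x + y-1)!
B(2,5) = 1!·4!/6! = 1/30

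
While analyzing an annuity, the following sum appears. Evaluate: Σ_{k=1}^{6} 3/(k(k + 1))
Partial fractions: 3/(k(k+1))=3/k - 3/(k+1)
Telescoping sum: 3(1-1/7)=3·6/7

Answer: 18/7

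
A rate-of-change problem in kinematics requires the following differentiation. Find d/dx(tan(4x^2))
Chain rule: d/dx[tan(u)] = sec²(u)·u' where u = 4x^2
u' = 8x

Answer: 8x·sec²(4x^2)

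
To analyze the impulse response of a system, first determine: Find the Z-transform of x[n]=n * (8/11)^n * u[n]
Using the property Z{n*a^n*u[n]}=az/(z-a)^2
With a=8/11: X(z)=(8/11)z/(z - 8/11)^2, |z| > 8/11

Answer: (8/11)z/(z - 8/11)^2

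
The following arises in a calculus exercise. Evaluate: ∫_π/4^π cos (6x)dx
Antiderivative: sin(6x)/6
Evaluate at bounds: [sin(6·π)/6] - [sin(6·π/4)/6]
= ((0) - (-1))/6 = 1/6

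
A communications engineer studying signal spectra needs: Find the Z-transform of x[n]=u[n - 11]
Using the time-shift property: Z{u[n-11]} = z^(-11) * z/(z-1)
= z^(-10)/(z-1)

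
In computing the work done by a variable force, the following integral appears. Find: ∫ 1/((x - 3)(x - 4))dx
Partial fractions: 1/((x-3)(x-4))=A/(x-3)+B/(x-4)
A=-1, B=1
∫ [-1· 1/(x-3)+1· 1/(x-4)] dx
=(1)[ln|x-4| - ln|x-3|]+C

Answer: ln|(x-4)/(x-3)|+C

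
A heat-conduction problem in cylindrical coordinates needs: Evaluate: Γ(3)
Γ(n) = (n-1)! for positive integers
Γ(3) = 2! = 2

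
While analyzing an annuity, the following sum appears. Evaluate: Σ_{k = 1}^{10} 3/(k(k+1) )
Partial fractions: 3/(k(k + 1))=3/k - 3/(k + 1)
Telescoping sum: 3(1 - 1/11)=3·10/11

Answer: 30/11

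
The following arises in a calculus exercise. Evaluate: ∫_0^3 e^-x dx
Antiderivative: -e^-x
Evaluate: -(e^-3-1)

Answer: (e^-3-1)/(-1)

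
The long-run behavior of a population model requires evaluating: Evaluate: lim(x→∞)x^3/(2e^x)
Apply L'Hôpital 3 times (∞/∞ each time):
Eventually get 3!/(2e^x) → 0

Answer: 0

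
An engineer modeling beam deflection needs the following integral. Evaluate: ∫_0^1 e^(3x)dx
Antiderivative: (1/3)e^(3x)
Evaluate: (1/3)(e^3 - 1)

Answer: (e^3 - 1)/3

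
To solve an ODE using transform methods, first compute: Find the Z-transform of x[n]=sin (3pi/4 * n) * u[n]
Z{sin(w0*n)*u[n]}=z*sin(w0)/(z^2-2z*cos(w0)+1)
With w0=3pi/4: X(z)=z*sin(3pi/4)/(z^2-2z*cos(3pi/4)+1)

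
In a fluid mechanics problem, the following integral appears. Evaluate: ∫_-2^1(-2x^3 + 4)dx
Step 1: Find antiderivative F(x) = (-1/2)x^4+4x
Step 2: F(1) - F(-2) = 7/2 - (-16) = 39/2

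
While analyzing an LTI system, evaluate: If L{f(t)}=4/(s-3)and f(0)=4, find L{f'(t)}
L{f'(t)}=s·F(s) - f(0)=4s/(s-3) - 4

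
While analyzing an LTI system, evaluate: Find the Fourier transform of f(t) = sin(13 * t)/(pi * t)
sin(W*t)/(pi*t)=(W/pi)*sinc(W*t/pi) is the impulse response of the ideal low-pass filter with cutoff W (here W=13).
Its Fourier transform is a rectangular function:
F(omega)=1 for |omega| < 13, 0 otherwise

Answer: rect(omega/26) [i.e., 1 for |omega| < 13, 0 otherwise]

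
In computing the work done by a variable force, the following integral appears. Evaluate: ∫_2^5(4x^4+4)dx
Step 1: Find antiderivative F(x) = (4/5)x^5 + 4x
Step 2: F(5) - F(2) = 2520 - (168/5) = 12432/5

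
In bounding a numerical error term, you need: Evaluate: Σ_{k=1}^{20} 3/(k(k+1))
Partial fractions: 3/(k(k+1)) = 3/k - 3/(k+1)
Telescoping sum: 3(1-1/21) = 3·20/21

Answer: 20/7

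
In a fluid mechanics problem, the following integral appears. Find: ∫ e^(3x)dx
Since d/dx[e^(3x)]=3e^(3x), we get 1/3 e^(3x)+C

Answer: (1/3)e^(3x)+C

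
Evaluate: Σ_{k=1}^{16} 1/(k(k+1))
Partial fractions: 1/(k(k + 1))=1/k - 1/(k + 1)
Telescoping sum: 1(1 - 1/17)=1·16/17

Answer: 16/17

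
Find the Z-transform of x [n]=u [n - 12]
Using the time-shift property: Z{u[n-12]}=z^(-12) * z/(z-1)
=z^(-11)/(z-1)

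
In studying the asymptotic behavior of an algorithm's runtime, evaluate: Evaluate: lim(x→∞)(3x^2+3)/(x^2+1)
Divide numerator and denominator by x^2:
lim (3+3/x^2)/(1+1/x^2) = 3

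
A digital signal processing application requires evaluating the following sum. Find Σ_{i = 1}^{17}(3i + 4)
= 3·Σ i+4·17 = 3·153+68 = 527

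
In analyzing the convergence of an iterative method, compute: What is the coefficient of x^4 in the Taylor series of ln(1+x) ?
ln(1 + x) = Σ (-1)^(n + 1) x^n/n
Coefficient of x^4 = (-1)^5/4 = -1/4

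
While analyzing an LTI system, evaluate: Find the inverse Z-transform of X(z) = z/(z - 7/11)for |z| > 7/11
Standard pair: z/(z-a) <-> a^n*u[n] for causal signals
With a=7/11: x[n]=(7/11)^n*u[n]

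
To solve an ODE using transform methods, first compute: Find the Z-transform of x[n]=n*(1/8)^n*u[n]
Using the property Z{n * a^n * u[n]} = az/(z-a)^2
With a = 1/8: X(z) = (1/8)z/(z - 1/8)^2, |z| > 1/8

Answer: (1/8)z/(z - 1/8)^2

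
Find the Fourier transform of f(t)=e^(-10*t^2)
The Fourier transform of a Gaussian e^(-a * t^2) is sqrt(pi/a) * e^(-omega^2/(4a)).
With a = 10: F(omega) = sqrt(pi/10) * e^(-omega^2/40)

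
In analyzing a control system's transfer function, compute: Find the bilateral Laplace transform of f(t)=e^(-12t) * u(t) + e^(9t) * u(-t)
For e^(-12t)*u(t): L=1/(s+12), Re(s) > -12
For e^(9t)*u(-t): L=-1/(s-9), Re(s) < 9
Combined: F(s)=1/(s+12)-1/(s-9), -12 < Re(s) < 9

Answer: 1/(s+12)-1/(s-9), ROC: -12 < Re(s) < 9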